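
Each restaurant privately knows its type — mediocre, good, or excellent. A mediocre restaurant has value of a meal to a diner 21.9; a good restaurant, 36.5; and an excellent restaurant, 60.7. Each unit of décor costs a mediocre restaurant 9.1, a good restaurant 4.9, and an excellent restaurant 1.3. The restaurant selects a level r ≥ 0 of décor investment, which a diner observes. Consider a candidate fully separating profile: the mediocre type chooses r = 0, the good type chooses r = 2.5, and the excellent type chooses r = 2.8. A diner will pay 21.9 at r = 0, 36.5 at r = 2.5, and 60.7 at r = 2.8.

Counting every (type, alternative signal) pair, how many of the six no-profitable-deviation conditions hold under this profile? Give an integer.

Mediocre (own payoff 21.9): to r=2.5 gives 36.5 − 9.1×2.5 = 13.75 → no gain ✓; to r=2.8 gives 60.7 − 9.1×2.8 = 35.22 → profitable ✗.
Excellent (own payoff 60.7 − 1.3×2.8 = 57.06): to r=0 gives 21.9 → no gain ✓; to r=2.5 gives 36.5 − 1.3×2.5 = 33.25 → no gain ✓.
Good (own payoff 36.5 − 4.9×2.5 = 24.25): to r=0 gives 21.9 → no gain ✓; to r=2.8 gives 60.7 − 4.9×2.8 = 46.98 → profitable ✗.
4 of the 6 constraints hold; not an equilibrium.

4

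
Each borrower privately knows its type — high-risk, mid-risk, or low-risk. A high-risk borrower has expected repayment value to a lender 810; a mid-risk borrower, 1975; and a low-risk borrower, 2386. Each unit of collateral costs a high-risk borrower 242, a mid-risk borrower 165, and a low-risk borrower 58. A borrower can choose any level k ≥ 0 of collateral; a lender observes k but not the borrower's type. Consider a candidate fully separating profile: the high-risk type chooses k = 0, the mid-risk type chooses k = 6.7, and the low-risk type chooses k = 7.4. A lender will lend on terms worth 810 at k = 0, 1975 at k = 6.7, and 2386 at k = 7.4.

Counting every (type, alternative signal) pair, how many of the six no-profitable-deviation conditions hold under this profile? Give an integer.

High-risk (own payoff 810): to k=6.7 gives 1975 − 242×6.7 = 353.6 → no gain ✓; to k=7.4 gives 2386 − 242×7.4 = 595.2 → no gain ✓.
Low-risk (own payoff 2386 − 58×7.4 = 1956.8): to k=0 gives 810 → no gain ✓; to k=6.7 gives 1975 − 58×6.7 = 1586.4 → no gain ✓.
Mid-risk (own payoff 1975 − 165×6.7 = 869.5): to k=0 gives 810 → no gain ✓; to k=7.4 gives 2386 − 165×7.4 = 1165 → profitable ✗.
5 of the 6 constraints hold; not an equilibrium.

5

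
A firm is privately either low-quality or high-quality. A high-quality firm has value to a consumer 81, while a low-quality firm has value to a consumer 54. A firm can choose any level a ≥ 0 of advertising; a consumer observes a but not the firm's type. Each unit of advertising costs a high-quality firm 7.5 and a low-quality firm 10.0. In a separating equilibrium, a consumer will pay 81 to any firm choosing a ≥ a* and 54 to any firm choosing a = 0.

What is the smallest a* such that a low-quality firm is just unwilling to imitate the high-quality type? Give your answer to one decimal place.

2.7

A low-quality firm choosing a = 0 receives 54.
Imitating at a* instead would pay 81 at cost 10.0·a*, netting 81 − 10.0·a*.
Indifference: 54 = 81 − 10.0·a*, so a* = (81 − 54) / 10.0 = 2.7.
At a* the low-quality type's incentive constraint just binds; the high-quality type strictly prefers a* since its per-unit cost is lower.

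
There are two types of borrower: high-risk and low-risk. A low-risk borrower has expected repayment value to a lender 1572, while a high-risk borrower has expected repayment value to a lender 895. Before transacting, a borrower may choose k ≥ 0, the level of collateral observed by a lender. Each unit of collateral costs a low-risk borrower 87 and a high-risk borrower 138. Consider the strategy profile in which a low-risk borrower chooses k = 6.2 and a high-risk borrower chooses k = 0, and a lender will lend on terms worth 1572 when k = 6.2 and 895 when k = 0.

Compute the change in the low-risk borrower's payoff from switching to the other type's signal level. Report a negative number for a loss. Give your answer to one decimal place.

-137.6

Playing k = 6.2 the low-risk borrower receives 1572 − 87 × 6.2 = 1032.6.
Deviating to k = 0 yields 895 instead.
Gain from deviating: 895 − 1032.6 = -137.6.
The gain is negative, so the low-risk type's incentive-compatibility constraint is satisfied.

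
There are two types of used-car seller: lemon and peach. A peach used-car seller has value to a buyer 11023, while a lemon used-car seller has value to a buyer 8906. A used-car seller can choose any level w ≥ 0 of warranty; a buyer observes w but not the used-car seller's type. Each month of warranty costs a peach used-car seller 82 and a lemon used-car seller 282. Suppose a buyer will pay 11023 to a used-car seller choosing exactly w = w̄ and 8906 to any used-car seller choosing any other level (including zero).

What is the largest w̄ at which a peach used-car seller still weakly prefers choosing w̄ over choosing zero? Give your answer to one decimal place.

25.8

Choosing w̄ yields the peach type 11023 − 82·w̄; choosing zero yields 8906.
The peach type is indifferent at 11023 − 82·w̄ = 8906, i.e. w̄ = (11023 − 8906) / 82 ≈ 25.8.
For any w̄ above 25.8 the peach type would rather pool at zero, so separation collapses.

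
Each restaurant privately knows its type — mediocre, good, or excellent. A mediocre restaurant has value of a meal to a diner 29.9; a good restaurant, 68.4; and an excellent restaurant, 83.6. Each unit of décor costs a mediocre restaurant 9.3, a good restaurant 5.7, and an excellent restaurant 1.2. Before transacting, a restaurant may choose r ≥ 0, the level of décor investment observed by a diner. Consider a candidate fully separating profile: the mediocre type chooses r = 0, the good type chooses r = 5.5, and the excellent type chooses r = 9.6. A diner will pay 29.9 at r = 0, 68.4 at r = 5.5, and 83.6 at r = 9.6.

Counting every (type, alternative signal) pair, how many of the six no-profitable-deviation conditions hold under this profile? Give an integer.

Good (own payoff 68.4 − 5.7×5.5 = 37.05): to r=0 gives 29.9 → no gain ✓; to r=9.6 gives 83.6 − 5.7×9.6 = 28.88 → no gain ✓.
Mediocre (own payoff 29.9): to r=5.5 gives 68.4 − 9.3×5.5 = 17.25 → no gain ✓; to r=9.6 gives 83.6 − 9.3×9.6 = -5.68 → no gain ✓.
Excellent (own payoff 83.6 − 1.2×9.6 = 72.08): to r=0 gives 29.9 → no gain ✓; to r=5.5 gives 68.4 − 1.2×5.5 = 61.8 → no gain ✓.
6 of the 6 constraints hold; this profile is a separating equilibrium.

6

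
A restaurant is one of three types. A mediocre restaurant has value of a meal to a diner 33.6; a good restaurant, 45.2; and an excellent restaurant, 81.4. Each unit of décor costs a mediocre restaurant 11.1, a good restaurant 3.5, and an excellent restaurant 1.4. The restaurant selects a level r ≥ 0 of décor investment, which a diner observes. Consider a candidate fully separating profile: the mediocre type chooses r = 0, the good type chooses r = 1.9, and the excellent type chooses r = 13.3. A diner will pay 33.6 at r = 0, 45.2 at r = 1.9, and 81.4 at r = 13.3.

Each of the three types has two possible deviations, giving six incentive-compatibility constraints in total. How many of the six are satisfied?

6

Excellent (own payoff 81.4 − 1.4×13.3 = 62.78): to r=0 gives 33.6 → no gain ✓; to r=1.9 gives 45.2 − 1.4×1.9 = 42.54 → no gain ✓.
Good (own payoff 45.2 − 3.5×1.9 = 38.55): to r=0 gives 33.6 → no gain ✓; to r=13.3 gives 81.4 − 3.5×13.3 = 34.85 → no gain ✓.
Mediocre (own payoff 33.6): to r=1.9 gives 45.2 − 11.1×1.9 = 24.11 → no gain ✓; to r=13.3 gives 81.4 − 11.1×13.3 = -66.23 → no gain ✓.
6 of the 6 constraints hold; this profile is a separating equilibrium.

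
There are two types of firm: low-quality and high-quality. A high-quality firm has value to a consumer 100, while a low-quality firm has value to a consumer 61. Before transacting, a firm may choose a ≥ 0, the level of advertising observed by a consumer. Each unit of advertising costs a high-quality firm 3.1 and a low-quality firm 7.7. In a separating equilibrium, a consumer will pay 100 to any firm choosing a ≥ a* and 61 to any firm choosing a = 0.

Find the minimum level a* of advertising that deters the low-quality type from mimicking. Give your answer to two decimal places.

5.06

A low-quality firm choosing a = 0 receives 61.
Imitating at a* instead would pay 100 at cost 7.7·a*, netting 100 − 7.7·a*.
Indifference: 61 = 100 − 7.7·a*, so a* = (100 − 61) / 7.7 ≈ 5.06.
This is the low-quality type's binding incentive-compatibility constraint; any a ≥ 5.06 sustains separation on that side.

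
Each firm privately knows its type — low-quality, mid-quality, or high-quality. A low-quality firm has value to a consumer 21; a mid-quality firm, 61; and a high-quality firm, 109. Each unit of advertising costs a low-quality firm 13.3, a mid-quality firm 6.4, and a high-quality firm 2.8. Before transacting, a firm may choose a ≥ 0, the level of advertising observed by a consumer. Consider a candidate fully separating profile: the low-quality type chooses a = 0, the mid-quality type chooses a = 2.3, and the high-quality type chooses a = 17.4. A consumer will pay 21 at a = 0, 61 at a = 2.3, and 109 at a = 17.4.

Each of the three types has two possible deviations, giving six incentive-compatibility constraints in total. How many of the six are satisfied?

5

High-quality (own payoff 109 − 2.8×17.4 = 60.28): to a=0 gives 21 → no gain ✓; to a=2.3 gives 61 − 2.8×2.3 = 54.56 → no gain ✓.
Mid-quality (own payoff 61 − 6.4×2.3 = 46.28): to a=0 gives 21 → no gain ✓; to a=17.4 gives 109 − 6.4×17.4 = -2.36 → no gain ✓.
Low-quality (own payoff 21): to a=2.3 gives 61 − 13.3×2.3 = 30.41 → profitable ✗; to a=17.4 gives 109 − 13.3×17.4 = -122.42 → no gain ✓.
5 of the 6 constraints hold; not an equilibrium.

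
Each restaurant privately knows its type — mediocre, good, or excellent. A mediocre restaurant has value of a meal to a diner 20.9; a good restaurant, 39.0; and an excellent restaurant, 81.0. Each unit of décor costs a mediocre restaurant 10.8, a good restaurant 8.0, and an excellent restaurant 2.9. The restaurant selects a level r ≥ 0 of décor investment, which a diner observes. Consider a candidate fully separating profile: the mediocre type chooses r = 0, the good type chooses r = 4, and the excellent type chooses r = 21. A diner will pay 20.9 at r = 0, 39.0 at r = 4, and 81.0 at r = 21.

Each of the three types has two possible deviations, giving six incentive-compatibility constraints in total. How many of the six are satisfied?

Good (own payoff 39.0 − 8.0×4 = 7): to r=0 gives 20.9 → profitable ✗; to r=21 gives 81.0 − 8.0×21 = -87 → no gain ✓.
Mediocre (own payoff 20.9): to r=4 gives 39.0 − 10.8×4 = -4.2 → no gain ✓; to r=21 gives 81.0 − 10.8×21 = -145.8 → no gain ✓.
Excellent (own payoff 81.0 − 2.9×21 = 20.1): to r=0 gives 20.9 → profitable ✗; to r=4 gives 39.0 − 2.9×4 = 27.4 → profitable ✗.
3 of the 6 constraints hold; not an equilibrium.

3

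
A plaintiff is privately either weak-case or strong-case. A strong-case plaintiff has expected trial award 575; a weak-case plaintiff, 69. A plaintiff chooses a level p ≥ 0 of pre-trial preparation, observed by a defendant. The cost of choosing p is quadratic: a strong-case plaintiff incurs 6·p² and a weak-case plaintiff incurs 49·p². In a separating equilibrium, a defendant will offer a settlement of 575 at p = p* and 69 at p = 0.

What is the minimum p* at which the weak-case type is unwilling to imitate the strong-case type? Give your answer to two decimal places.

The weak-case type at p = 0 receives 69; imitating at p* yields 575 − 49·p*².
Indifference: 69 = 575 − 49·p*², so p*² = (575 − 69) / 49 ≈ 10.3265.
p* = √10.3265 ≈ 3.21.

3.21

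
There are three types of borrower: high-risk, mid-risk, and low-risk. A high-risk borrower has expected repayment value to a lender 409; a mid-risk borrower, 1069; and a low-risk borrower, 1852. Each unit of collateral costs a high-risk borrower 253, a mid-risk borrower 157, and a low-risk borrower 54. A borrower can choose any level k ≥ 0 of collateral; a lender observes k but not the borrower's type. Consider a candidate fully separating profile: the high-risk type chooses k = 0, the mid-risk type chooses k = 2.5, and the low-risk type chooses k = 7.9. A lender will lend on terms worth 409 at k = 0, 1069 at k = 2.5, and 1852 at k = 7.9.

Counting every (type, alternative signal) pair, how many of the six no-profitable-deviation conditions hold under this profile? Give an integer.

5

High-risk (own payoff 409): to k=2.5 gives 1069 − 253×2.5 = 436.5 → profitable ✗; to k=7.9 gives 1852 − 253×7.9 = -146.7 → no gain ✓.
Mid-risk (own payoff 1069 − 157×2.5 = 676.5): to k=0 gives 409 → no gain ✓; to k=7.9 gives 1852 − 157×7.9 = 611.7 → no gain ✓.
Low-risk (own payoff 1852 − 54×7.9 = 1425.4): to k=0 gives 409 → no gain ✓; to k=2.5 gives 1069 − 54×2.5 = 934 → no gain ✓.
5 of the 6 constraints hold; not an equilibrium.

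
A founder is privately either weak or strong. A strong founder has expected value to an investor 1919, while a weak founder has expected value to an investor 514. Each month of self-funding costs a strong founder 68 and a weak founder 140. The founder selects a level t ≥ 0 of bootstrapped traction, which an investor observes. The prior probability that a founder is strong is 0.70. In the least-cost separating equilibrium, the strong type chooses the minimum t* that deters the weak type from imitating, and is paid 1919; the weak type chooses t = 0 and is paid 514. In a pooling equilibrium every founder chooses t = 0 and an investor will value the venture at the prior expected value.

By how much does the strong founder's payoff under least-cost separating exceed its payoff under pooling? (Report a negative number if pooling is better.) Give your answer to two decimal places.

Least-cost separating signal: t* solves 514 = 1919 − 140·t*, so t* = (1919 − 514)/140 ≈ 10.0357.
Strong type's separating payoff: 1919 − 68 × t* = 1919 − 68 × (1919 − 514)/140 = 1919 − 95540/140 ≈ 1236.5714.
Pooling payoff: 0.70 × 1919 + 0.30 × 514 = 1497.5.
Difference: 1236.5714 − 1497.5 = -260.9286, i.e. -260.93 to two decimal places.
The strong type would prefer the pooling outcome.

-260.93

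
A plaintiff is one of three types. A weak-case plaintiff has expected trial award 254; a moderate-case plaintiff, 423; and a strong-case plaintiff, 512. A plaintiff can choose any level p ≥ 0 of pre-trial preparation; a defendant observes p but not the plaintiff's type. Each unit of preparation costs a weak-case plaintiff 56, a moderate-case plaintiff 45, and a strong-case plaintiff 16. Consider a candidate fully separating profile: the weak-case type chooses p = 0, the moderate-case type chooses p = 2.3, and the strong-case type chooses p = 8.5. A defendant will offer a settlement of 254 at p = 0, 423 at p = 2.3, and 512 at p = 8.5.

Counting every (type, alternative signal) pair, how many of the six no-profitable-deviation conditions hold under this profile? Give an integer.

4

Weak-case (own payoff 254): to p=2.3 gives 423 − 56×2.3 = 294.2 → profitable ✗; to p=8.5 gives 512 − 56×8.5 = 36 → no gain ✓.
Strong-case (own payoff 512 − 16×8.5 = 376): to p=0 gives 254 → no gain ✓; to p=2.3 gives 423 − 16×2.3 = 386.2 → profitable ✗.
Moderate-case (own payoff 423 − 45×2.3 = 319.5): to p=0 gives 254 → no gain ✓; to p=8.5 gives 512 − 45×8.5 = 129.5 → no gain ✓.
4 of the 6 constraints hold; not an equilibrium.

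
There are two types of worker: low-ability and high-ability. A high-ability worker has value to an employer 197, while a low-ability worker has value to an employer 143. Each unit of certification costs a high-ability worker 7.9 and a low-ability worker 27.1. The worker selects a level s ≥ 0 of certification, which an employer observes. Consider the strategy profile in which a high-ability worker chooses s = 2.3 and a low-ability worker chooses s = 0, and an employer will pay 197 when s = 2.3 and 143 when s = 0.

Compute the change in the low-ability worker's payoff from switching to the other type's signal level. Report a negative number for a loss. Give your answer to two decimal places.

Playing s = 0 the low-ability worker receives 143.
Deviating to s = 2.3 brings payment 197 at cost 27.1 × 2.3 = 62.33, netting 134.67.
Gain from deviating: 134.67 − 143 = -8.33.
The gain is negative, so the low-ability type's incentive-compatibility constraint is satisfied.

-8.33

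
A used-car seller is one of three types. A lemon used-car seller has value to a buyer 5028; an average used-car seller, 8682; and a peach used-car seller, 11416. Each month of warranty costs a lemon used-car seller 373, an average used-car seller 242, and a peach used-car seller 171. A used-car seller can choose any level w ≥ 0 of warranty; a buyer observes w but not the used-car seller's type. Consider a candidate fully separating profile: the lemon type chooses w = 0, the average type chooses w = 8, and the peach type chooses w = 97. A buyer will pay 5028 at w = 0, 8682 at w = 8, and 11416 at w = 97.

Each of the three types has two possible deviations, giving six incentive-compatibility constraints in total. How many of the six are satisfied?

3

Lemon (own payoff 5028): to w=8 gives 8682 − 373×8 = 5698 → profitable ✗; to w=97 gives 11416 − 373×97 = -24765 → no gain ✓.
Average (own payoff 8682 − 242×8 = 6746): to w=0 gives 5028 → no gain ✓; to w=97 gives 11416 − 242×97 = -12058 → no gain ✓.
Peach (own payoff 11416 − 171×97 = -5171): to w=0 gives 5028 → profitable ✗; to w=8 gives 8682 − 171×8 = 7314 → profitable ✗.
3 of the 6 constraints hold; not an equilibrium.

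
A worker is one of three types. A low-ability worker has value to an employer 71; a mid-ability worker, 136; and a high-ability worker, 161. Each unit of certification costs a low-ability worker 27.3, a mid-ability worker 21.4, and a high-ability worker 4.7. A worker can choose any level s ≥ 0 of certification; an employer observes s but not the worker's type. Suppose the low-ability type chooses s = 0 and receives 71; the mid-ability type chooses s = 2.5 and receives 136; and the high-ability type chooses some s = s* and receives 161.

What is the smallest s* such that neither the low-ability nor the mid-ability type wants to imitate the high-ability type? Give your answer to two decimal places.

3.67

Mid-ability type (on-path payoff 136 − 21.4×2.5 = 82.5) won't mimic when 82.5 ≥ 161 − 21.4·s*, i.e. s* ≥ 3.67.
Low-ability type (on-path payoff 71) won't mimic when 71 ≥ 161 − 27.3·s*, i.e. s* ≥ 3.30.
Both must hold, so s* = max(3.30, 3.67) = 3.67. The mid-ability type's constraint binds.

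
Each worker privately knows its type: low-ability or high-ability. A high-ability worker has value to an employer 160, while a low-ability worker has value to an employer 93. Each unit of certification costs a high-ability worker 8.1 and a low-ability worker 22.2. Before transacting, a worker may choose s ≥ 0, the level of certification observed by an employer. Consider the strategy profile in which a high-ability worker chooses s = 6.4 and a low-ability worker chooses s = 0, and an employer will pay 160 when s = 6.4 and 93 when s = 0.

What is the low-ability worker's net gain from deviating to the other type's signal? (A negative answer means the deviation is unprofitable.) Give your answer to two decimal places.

-75.08

Playing s = 0 the low-ability worker receives 93.
Deviating to s = 6.4 brings payment 160 at cost 22.2 × 6.4 = 142.08, netting 17.92.
Gain from deviating: 17.92 − 93 = -75.08.
The gain is negative, so the low-ability type's incentive-compatibility constraint is satisfied.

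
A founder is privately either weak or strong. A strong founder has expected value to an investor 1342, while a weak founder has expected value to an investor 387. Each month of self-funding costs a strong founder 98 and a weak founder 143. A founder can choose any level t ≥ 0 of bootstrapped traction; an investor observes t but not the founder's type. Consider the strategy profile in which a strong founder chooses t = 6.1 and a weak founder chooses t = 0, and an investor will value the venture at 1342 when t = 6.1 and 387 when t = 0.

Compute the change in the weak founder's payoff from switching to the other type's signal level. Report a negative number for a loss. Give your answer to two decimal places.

82.70

Playing t = 0 the weak founder receives 387.
Deviating to t = 6.1 brings payment 1342 at cost 143 × 6.1 = 872.3, netting 469.7.
Gain from deviating: 469.7 − 387 = 82.70.
The gain is positive, so the weak type's incentive-compatibility constraint is violated — this profile is not a separating equilibrium.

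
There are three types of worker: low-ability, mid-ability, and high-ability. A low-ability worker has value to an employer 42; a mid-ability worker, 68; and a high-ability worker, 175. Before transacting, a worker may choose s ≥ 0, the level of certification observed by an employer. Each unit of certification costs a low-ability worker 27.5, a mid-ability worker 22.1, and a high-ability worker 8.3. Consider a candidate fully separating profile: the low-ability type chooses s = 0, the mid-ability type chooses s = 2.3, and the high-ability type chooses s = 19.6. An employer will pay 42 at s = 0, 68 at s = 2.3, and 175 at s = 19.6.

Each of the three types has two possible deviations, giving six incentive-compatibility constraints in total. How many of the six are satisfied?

Mid-ability (own payoff 68 − 22.1×2.3 = 17.17): to s=0 gives 42 → profitable ✗; to s=19.6 gives 175 − 22.1×19.6 = -258.16 → no gain ✓.
Low-ability (own payoff 42): to s=2.3 gives 68 − 27.5×2.3 = 4.75 → no gain ✓; to s=19.6 gives 175 − 27.5×19.6 = -364 → no gain ✓.
High-ability (own payoff 175 − 8.3×19.6 = 12.32): to s=0 gives 42 → profitable ✗; to s=2.3 gives 68 − 8.3×2.3 = 48.91 → profitable ✗.
3 of the 6 constraints hold; not an equilibrium.

3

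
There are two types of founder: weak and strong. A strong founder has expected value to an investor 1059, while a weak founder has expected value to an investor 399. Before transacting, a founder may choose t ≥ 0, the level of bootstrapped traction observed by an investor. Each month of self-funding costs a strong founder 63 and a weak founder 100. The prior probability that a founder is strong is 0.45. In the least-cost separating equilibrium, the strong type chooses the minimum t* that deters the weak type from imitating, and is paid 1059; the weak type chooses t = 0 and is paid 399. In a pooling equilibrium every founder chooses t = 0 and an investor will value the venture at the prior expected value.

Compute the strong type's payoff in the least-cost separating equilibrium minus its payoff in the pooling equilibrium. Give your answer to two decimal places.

-52.80

Least-cost separating signal: t* solves 399 = 1059 − 100·t*, so t* = (1059 − 399)/100 = 6.6.
Strong type's separating payoff: 1059 − 63 × t* = 1059 − 63 × (1059 − 399)/100 = 1059 − 41580/100 = 643.2.
Pooling payoff: 0.45 × 1059 + 0.55 × 399 = 696.
Difference: 643.2 − 696 = -52.80.
The strong type would prefer the pooling outcome.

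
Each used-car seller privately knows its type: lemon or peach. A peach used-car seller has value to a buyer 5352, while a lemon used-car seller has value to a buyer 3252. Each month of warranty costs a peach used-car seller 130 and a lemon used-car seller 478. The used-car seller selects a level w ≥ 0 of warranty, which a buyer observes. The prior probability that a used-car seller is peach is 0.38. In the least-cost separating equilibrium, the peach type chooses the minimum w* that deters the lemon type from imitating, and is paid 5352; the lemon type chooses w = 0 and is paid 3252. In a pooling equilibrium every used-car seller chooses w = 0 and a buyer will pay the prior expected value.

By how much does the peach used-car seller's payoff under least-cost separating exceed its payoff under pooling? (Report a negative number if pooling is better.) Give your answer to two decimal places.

730.87

Least-cost separating signal: w* solves 3252 = 5352 − 478·w*, so w* = (5352 − 3252)/478 ≈ 4.3933.
Peach type's separating payoff: 5352 − 130 × w* = 5352 − 130 × (5352 − 3252)/478 = 5352 − 273000/478 ≈ 4780.8703.
Pooling payoff: 0.38 × 5352 + 0.62 × 3252 = 4050.
Difference: 4780.8703 − 4050 = 730.8703, i.e. 730.87 to two decimal places.
The peach type prefers to separate.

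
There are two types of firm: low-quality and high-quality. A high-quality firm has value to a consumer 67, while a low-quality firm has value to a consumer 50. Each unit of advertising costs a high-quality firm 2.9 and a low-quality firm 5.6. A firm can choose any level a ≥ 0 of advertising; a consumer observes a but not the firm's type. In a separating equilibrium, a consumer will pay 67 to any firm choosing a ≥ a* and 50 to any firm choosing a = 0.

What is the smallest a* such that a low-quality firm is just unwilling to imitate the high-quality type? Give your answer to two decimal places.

3.04

A low-quality firm choosing a = 0 receives 50.
Imitating at a* instead would pay 67 at cost 5.6·a*, netting 67 − 5.6·a*.
Indifference: 50 = 67 − 5.6·a*, so a* = (67 − 50) / 5.6 ≈ 3.04.
At a* the low-quality type's incentive constraint just binds; the high-quality type strictly prefers a* since its per-unit cost is lower.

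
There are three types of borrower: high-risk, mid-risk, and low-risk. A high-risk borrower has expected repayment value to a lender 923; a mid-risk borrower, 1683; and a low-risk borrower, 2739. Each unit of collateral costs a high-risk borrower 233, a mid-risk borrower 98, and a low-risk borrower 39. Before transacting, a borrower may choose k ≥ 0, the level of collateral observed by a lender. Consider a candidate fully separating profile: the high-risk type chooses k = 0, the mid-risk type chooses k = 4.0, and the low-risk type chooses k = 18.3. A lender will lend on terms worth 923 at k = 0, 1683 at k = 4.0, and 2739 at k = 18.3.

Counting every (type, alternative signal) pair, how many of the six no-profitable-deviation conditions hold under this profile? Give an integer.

Low-risk (own payoff 2739 − 39×18.3 = 2025.3): to k=0 gives 923 → no gain ✓; to k=4.0 gives 1683 − 39×4.0 = 1527 → no gain ✓.
High-risk (own payoff 923): to k=4.0 gives 1683 − 233×4.0 = 751 → no gain ✓; to k=18.3 gives 2739 − 233×18.3 = -1524.9 → no gain ✓.
Mid-risk (own payoff 1683 − 98×4.0 = 1291): to k=0 gives 923 → no gain ✓; to k=18.3 gives 2739 − 98×18.3 = 945.6 → no gain ✓.
6 of the 6 constraints hold; this profile is a separating equilibrium.

6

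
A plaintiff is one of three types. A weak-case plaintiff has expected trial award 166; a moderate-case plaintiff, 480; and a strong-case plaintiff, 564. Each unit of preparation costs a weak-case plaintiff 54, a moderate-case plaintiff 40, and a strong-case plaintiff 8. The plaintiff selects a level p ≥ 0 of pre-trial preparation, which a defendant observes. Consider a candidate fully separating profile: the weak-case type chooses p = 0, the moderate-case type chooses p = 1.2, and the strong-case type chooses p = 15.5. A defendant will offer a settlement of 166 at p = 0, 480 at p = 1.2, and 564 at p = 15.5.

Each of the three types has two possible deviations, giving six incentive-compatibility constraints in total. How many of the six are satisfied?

Moderate-case (own payoff 480 − 40×1.2 = 432): to p=0 gives 166 → no gain ✓; to p=15.5 gives 564 − 40×15.5 = -56 → no gain ✓.
Weak-case (own payoff 166): to p=1.2 gives 480 − 54×1.2 = 415.2 → profitable ✗; to p=15.5 gives 564 − 54×15.5 = -273 → no gain ✓.
Strong-case (own payoff 564 − 8×15.5 = 440): to p=0 gives 166 → no gain ✓; to p=1.2 gives 480 − 8×1.2 = 470.4 → profitable ✗.
4 of the 6 constraints hold; not an equilibrium.

4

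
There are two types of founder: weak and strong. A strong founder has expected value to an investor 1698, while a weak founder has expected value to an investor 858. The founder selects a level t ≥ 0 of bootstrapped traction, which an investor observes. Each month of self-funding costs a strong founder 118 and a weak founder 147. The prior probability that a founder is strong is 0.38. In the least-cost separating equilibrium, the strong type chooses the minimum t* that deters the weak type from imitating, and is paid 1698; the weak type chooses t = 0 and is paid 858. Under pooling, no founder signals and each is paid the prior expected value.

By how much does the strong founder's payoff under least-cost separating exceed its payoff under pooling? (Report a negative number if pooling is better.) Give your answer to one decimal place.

-153.5

Least-cost separating signal: t* solves 858 = 1698 − 147·t*, so t* = (1698 − 858)/147 ≈ 5.7143.
Strong type's separating payoff: 1698 − 118 × t* = 1698 − 118 × (1698 − 858)/147 = 1698 − 99120/147 ≈ 1023.714.
Pooling payoff: 0.38 × 1698 + 0.62 × 858 = 1177.2.
Difference: 1023.714 − 1177.2 = -153.486, i.e. -153.5 to one decimal place.
The strong type would prefer the pooling outcome.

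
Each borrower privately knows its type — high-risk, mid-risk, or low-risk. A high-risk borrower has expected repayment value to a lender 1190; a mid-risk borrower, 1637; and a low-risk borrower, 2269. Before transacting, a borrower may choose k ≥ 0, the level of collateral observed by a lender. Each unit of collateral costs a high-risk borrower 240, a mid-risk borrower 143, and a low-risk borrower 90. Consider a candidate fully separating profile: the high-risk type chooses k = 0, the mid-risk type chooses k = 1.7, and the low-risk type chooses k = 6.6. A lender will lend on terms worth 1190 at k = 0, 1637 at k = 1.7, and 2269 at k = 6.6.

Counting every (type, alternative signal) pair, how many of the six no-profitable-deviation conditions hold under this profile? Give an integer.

High-risk (own payoff 1190): to k=1.7 gives 1637 − 240×1.7 = 1229 → profitable ✗; to k=6.6 gives 2269 − 240×6.6 = 685 → no gain ✓.
Low-risk (own payoff 2269 − 90×6.6 = 1675): to k=0 gives 1190 → no gain ✓; to k=1.7 gives 1637 − 90×1.7 = 1484 → no gain ✓.
Mid-risk (own payoff 1637 − 143×1.7 = 1393.9): to k=0 gives 1190 → no gain ✓; to k=6.6 gives 2269 − 143×6.6 = 1325.2 → no gain ✓.
5 of the 6 constraints hold; not an equilibrium.

5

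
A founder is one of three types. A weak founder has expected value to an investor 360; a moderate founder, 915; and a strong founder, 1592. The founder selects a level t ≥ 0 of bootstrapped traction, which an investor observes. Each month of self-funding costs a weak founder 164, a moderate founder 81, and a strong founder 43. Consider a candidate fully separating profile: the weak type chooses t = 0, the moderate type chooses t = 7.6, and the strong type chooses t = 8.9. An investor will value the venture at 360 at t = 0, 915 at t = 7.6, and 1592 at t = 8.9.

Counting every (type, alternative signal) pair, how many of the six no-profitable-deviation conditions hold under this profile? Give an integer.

4

Moderate (own payoff 915 − 81×7.6 = 299.4): to t=0 gives 360 → profitable ✗; to t=8.9 gives 1592 − 81×8.9 = 871.1 → profitable ✗.
Weak (own payoff 360): to t=7.6 gives 915 − 164×7.6 = -331.4 → no gain ✓; to t=8.9 gives 1592 − 164×8.9 = 132.4 → no gain ✓.
Strong (own payoff 1592 − 43×8.9 = 1209.3): to t=0 gives 360 → no gain ✓; to t=7.6 gives 915 − 43×7.6 = 588.2 → no gain ✓.
4 of the 6 constraints hold; not an equilibrium.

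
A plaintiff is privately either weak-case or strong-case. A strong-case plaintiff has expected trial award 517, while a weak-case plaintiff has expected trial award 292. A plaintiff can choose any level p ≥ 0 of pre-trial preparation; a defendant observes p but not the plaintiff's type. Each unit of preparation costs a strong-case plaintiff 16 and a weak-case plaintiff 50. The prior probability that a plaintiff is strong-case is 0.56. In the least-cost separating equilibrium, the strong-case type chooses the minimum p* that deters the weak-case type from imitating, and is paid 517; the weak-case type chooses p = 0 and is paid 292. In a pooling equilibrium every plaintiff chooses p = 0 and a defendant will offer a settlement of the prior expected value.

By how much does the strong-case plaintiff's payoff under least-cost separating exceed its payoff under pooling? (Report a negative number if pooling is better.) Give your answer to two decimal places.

27.00

Least-cost separating signal: p* solves 292 = 517 − 50·p*, so p* = (517 − 292)/50 = 4.5.
Strong-case type's separating payoff: 517 − 16 × p* = 517 − 16 × (517 − 292)/50 = 517 − 3600/50 = 445.
Pooling payoff: 0.56 × 517 + 0.44 × 292 = 418.
Difference: 445 − 418 = 27.00.
The strong-case type prefers to separate.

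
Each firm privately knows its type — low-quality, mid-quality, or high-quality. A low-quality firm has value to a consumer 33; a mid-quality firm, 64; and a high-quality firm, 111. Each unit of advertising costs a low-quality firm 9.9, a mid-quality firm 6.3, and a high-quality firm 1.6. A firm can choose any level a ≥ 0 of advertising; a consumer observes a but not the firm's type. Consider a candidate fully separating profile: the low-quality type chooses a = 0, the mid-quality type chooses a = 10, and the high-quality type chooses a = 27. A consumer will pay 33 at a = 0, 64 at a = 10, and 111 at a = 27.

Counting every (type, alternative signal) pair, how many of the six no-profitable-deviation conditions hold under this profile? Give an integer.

5

Mid-quality (own payoff 64 − 6.3×10 = 1): to a=0 gives 33 → profitable ✗; to a=27 gives 111 − 6.3×27 = -59.1 → no gain ✓.
Low-quality (own payoff 33): to a=10 gives 64 − 9.9×10 = -35 → no gain ✓; to a=27 gives 111 − 9.9×27 = -156.3 → no gain ✓.
High-quality (own payoff 111 − 1.6×27 = 67.8): to a=0 gives 33 → no gain ✓; to a=10 gives 64 − 1.6×10 = 48 → no gain ✓.
5 of the 6 constraints hold; not an equilibrium.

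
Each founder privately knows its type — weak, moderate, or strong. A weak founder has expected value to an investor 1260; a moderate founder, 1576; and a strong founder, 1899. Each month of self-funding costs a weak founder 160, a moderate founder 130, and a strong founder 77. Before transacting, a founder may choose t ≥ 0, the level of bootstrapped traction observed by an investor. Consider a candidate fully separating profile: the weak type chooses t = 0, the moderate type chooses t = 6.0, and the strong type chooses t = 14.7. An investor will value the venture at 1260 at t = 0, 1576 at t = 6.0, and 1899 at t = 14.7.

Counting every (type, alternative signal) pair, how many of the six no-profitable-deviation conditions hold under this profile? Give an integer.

3

Moderate (own payoff 1576 − 130×6.0 = 796): to t=0 gives 1260 → profitable ✗; to t=14.7 gives 1899 − 130×14.7 = -12 → no gain ✓.
Weak (own payoff 1260): to t=6.0 gives 1576 − 160×6.0 = 616 → no gain ✓; to t=14.7 gives 1899 − 160×14.7 = -453 → no gain ✓.
Strong (own payoff 1899 − 77×14.7 = 767.1): to t=0 gives 1260 → profitable ✗; to t=6.0 gives 1576 − 77×6.0 = 1114 → profitable ✗.
3 of the 6 constraints hold; not an equilibrium.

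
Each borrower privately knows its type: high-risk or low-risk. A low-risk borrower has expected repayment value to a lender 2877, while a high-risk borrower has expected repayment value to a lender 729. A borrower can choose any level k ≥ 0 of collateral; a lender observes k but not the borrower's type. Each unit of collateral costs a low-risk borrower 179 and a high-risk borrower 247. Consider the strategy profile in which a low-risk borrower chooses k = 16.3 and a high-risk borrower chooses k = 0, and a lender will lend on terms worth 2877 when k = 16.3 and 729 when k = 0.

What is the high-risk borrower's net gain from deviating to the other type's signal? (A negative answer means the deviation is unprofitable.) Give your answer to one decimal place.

Playing k = 0 the high-risk borrower receives 729.
Deviating to k = 16.3 brings payment 2877 at cost 247 × 16.3 = 4026.1, netting -1149.1.
Gain from deviating: -1149.1 − 729 = -1878.1.
The gain is negative, so the high-risk type's incentive-compatibility constraint is satisfied.

-1878.1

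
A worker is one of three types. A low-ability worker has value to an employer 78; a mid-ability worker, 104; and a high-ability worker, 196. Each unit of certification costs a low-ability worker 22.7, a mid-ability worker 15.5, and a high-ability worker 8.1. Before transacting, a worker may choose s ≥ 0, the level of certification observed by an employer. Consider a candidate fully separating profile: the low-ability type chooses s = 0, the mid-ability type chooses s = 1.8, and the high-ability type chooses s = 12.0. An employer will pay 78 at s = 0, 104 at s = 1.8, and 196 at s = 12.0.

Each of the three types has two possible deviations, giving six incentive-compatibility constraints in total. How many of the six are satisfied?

Low-ability (own payoff 78): to s=1.8 gives 104 − 22.7×1.8 = 63.14 → no gain ✓; to s=12.0 gives 196 − 22.7×12.0 = -76.4 → no gain ✓.
Mid-ability (own payoff 104 − 15.5×1.8 = 76.1): to s=0 gives 78 → profitable ✗; to s=12.0 gives 196 − 15.5×12.0 = 10 → no gain ✓.
High-ability (own payoff 196 − 8.1×12.0 = 98.8): to s=0 gives 78 → no gain ✓; to s=1.8 gives 104 − 8.1×1.8 = 89.42 → no gain ✓.
5 of the 6 constraints hold; not an equilibrium.

5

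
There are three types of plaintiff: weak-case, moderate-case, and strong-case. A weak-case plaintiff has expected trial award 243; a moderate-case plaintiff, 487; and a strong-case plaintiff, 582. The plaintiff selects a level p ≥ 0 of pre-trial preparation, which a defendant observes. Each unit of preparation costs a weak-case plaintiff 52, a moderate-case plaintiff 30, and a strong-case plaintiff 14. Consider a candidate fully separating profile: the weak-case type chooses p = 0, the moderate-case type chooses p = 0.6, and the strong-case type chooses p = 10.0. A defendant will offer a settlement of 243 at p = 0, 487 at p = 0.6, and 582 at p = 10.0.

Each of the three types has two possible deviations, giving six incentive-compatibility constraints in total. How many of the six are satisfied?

4

Strong-case (own payoff 582 − 14×10.0 = 442): to p=0 gives 243 → no gain ✓; to p=0.6 gives 487 − 14×0.6 = 478.6 → profitable ✗.
Weak-case (own payoff 243): to p=0.6 gives 487 − 52×0.6 = 455.8 → profitable ✗; to p=10.0 gives 582 − 52×10.0 = 62 → no gain ✓.
Moderate-case (own payoff 487 − 30×0.6 = 469): to p=0 gives 243 → no gain ✓; to p=10.0 gives 582 − 30×10.0 = 282 → no gain ✓.
4 of the 6 constraints hold; not an equilibrium.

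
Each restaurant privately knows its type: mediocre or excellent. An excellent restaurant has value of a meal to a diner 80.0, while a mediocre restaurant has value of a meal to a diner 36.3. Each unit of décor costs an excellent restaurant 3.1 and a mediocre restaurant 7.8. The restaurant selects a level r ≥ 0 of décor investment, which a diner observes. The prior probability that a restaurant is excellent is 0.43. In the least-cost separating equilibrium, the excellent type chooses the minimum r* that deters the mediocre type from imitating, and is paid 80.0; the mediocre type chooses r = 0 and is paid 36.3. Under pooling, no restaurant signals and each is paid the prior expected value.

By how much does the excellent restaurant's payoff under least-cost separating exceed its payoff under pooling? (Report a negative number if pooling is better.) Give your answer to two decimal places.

Least-cost separating signal: r* solves 36.3 = 80.0 − 7.8·r*, so r* = (80.0 − 36.3)/7.8 ≈ 5.6026.
Excellent type's separating payoff: 80.0 − 3.1 × r* = 80.0 − 3.1 × (80.0 − 36.3)/7.8 = 80.0 − 135.47/7.8 ≈ 62.6321.
Pooling payoff: 0.43 × 80.0 + 0.57 × 36.3 = 55.091.
Difference: 62.6321 − 55.091 = 7.5411, i.e. 7.54 to two decimal places.
The excellent type prefers to separate.

7.54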